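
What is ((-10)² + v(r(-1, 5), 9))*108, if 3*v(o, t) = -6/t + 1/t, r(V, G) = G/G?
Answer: 10780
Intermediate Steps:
r(V, G) = 1
v(o, t) = -5/(3*t) (v(o, t) = (-6/t + 1/t)/3 = (-5/t)/3 = -5/(3*t))
((-10)² + v(r(-1, 5), 9))*108 = ((-10)² - 5/3/9)*108 = (100 - 5/3*⅑)*108 = (100 - 5/27)*108 = (2695/27)*108 = 10780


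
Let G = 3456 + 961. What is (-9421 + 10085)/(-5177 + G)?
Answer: -83/95 ≈ -0.87368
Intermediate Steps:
G = 4417
(-9421 + 10085)/(-5177 + G) = (-9421 + 10085)/(-5177 + 4417) = 664/(-760) = 664*(-1/760) = -83/95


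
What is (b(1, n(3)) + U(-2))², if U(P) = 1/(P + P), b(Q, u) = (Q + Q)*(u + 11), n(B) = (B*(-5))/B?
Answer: 2209/16 ≈ 138.06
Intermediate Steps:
n(B) = -5 (n(B) = (-5*B)/B = -5)
b(Q, u) = 2*Q*(11 + u) (b(Q, u) = (2*Q)*(11 + u) = 2*Q*(11 + u))
U(P) = 1/(2*P)
(b(1, n(3)) + U(-2))² = (2*1*(11 - 5) + (½)/(-2))² = (2*1*6 + (½)*(-½))² = (12 - ¼)² = (47/4)² = 2209/16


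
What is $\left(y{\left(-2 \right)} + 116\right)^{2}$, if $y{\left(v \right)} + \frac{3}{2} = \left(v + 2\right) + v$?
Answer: $\frac{50625}{4} \approx 12656.0$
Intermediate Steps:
$y{\left(v \right)} = \frac{1}{2} + 2 v$ ($y{\left(v \right)} = - \frac{3}{2} + \left(\left(v + 2\right) + v\right) = - \frac{3}{2} + \left(\left(2 + v\right) + v\right) = - \frac{3}{2} + \left(2 + 2 v\right) = \frac{1}{2} + 2 v$)
$\left(y{\left(-2 \right)} + 116\right)^{2} = \left(\left(\frac{1}{2} + 2 \left(-2\right)\right) + 116\right)^{2} = \left(\left(\frac{1}{2} - 4\right) + 116\right)^{2} = \left(- \frac{7}{2} + 116\right)^{2} = \left(\frac{225}{2}\right)^{2} = \frac{50625}{4}$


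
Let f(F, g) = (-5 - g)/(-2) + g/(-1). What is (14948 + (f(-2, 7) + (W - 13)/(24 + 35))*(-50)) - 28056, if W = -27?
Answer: -768422/59 ≈ -13024.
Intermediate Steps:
f(F, g) = 5/2 - g/2 (f(F, g) = (-5 - g)*(-½) + g*(-1) = (5/2 + g/2) - g = 5/2 - g/2)
(14948 + (f(-2, 7) + (W - 13)/(24 + 35))*(-50)) - 28056 = (14948 + ((5/2 - ½*7) + (-27 - 13)/(24 + 35))*(-50)) - 28056 = (14948 + ((5/2 - 7/2) - 40/59)*(-50)) - 28056 = (14948 + (-1 - 40*1/59)*(-50)) - 28056 = (14948 + (-1 - 40/59)*(-50)) - 28056 = (14948 - 99/59*(-50)) - 28056 = (14948 + 4950/59) - 28056 = 886882/59 - 28056 = -768422/59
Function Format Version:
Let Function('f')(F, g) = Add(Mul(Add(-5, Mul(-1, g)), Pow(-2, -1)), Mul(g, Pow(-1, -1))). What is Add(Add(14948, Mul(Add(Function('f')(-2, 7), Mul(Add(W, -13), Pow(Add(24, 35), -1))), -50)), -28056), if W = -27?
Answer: Rational(-768422, 59) ≈ -13024.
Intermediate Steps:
Function('f')(F, g) = Add(Rational(5, 2), Mul(Rational(-1, 2), g)) (Function('f')(F, g) = Add(Mul(Add(-5, Mul(-1, g)), Rational(-1, 2)), Mul(g, -1)) = Add(Add(Rational(5, 2), Mul(Rational(1, 2), g)), Mul(-1, g)) = Add(Rational(5, 2), Mul(Rational(-1, 2), g)))
Add(Add(14948, Mul(Add(Function('f')(-2, 7), Mul(Add(W, -13), Pow(Add(24, 35), -1))), -50)), -28056) = Add(Add(14948, Mul(Add(Add(Rational(5, 2), Mul(Rational(-1, 2), 7)), Mul(Add(-27, -13), Pow(Add(24, 35), -1))), -50)), -28056) = Add(Add(14948, Mul(Add(Add(Rational(5, 2), Rational(-7, 2)), Mul(-40, Pow(59, -1))), -50)), -28056) = Add(Add(14948, Mul(Add(-1, Mul(-40, Rational(1, 59))), -50)), -28056) = Add(Add(14948, Mul(Add(-1, Rational(-40, 59)), -50)), -28056) = Add(Add(14948, Mul(Rational(-99, 59), -50)), -28056) = Add(Add(14948, Rational(4950, 59)), -28056) = Add(Rational(886882, 59), -28056) = Rational(-768422, 59)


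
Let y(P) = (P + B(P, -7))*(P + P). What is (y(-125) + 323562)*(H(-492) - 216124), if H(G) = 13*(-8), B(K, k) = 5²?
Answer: -75368864136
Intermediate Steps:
B(K, k) = 25
H(G) = -104
y(P) = 2*P*(25 + P) (y(P) = (P + 25)*(P + P) = (25 + P)*(2*P) = 2*P*(25 + P))
(y(-125) + 323562)*(H(-492) - 216124) = (2*(-125)*(25 - 125) + 323562)*(-104 - 216124) = (2*(-125)*(-100) + 323562)*(-216228) = (25000 + 323562)*(-216228) = 348562*(-216228) = -75368864136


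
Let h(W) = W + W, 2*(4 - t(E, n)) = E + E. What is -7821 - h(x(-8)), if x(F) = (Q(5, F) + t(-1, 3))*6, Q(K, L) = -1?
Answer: -7869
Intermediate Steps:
t(E, n) = 4 - E (t(E, n) = 4 - (E + E)/2 = 4 - E)
x(F) = 24 (x(F) = (-1 + (4 - 1*(-1)))*6 = (-1 + (4 + 1))*6 = (-1 + 5)*6 = 4*6 = 24)
h(W) = 2*W
-7821 - h(x(-8)) = -7821 - 2*24 = -7821 - 1*48 = -7821 - 48 = -7869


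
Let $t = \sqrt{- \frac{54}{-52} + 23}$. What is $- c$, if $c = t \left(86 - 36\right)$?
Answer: $- \frac{625 \sqrt{26}}{13} \approx -245.15$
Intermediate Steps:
$t = \frac{25 \sqrt{26}}{26}$ ($t = \sqrt{\left(-54\right) \left(- \frac{1}{52}\right) + 23} = \sqrt{\frac{27}{26} + 23} = \sqrt{\frac{625}{26}} = \frac{25 \sqrt{26}}{26} \approx 4.9029$)
$c = \frac{625 \sqrt{26}}{13}$ ($c = \frac{25 \sqrt{26}}{26} \left(86 - 36\right) = \frac{25 \sqrt{26}}{26} \cdot 50 = \frac{625 \sqrt{26}}{13} \approx 245.15$)
$- c = - \frac{625 \sqrt{26}}{13}$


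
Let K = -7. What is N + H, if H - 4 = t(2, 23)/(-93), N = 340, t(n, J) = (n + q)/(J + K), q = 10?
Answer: 42655/124 ≈ 343.99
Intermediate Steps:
t(n, J) = (10 + n)/(-7 + J) (t(n, J) = (n + 10)/(J - 7) = (10 + n)/(-7 + J))
H = 495/124 (H = 4 + ((10 + 2)/(-7 + 23))/(-93) = 4 + (12/16)*(-1/93) = 4 + ((1/16)*12)*(-1/93) = 4 + (¾)*(-1/93) = 4 - 1/124 = 495/124 ≈ 3.9919)
N + H = 340 + 495/124 = 42655/124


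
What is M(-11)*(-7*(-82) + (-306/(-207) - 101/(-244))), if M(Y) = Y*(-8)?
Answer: 71101954/1403 ≈ 50679.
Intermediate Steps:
M(Y) = -8*Y
M(-11)*(-7*(-82) + (-306/(-207) - 101/(-244))) = (-8*(-11))*(-7*(-82) + (-306/(-207) - 101/(-244))) = 88*(574 + (-306*(-1/207) - 101*(-1/244))) = 88*(574 + (34/23 + 101/244)) = 88*(574 + 10619/5612) = 88*(3231907/5612) = 71101954/1403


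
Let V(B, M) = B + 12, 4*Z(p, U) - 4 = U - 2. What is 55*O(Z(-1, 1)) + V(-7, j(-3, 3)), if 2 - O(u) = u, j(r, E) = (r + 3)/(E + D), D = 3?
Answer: 295/4 ≈ 73.750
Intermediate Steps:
Z(p, U) = 1/2 + U/4 (Z(p, U) = 1 + (U - 2)/4 = 1 + (-2 + U)/4 = 1 + (-1/2 + U/4) = 1/2 + U/4)
j(r, E) = (3 + r)/(3 + E) (j(r, E) = (r + 3)/(E + 3) = (3 + r)/(3 + E))
V(B, M) = 12 + B
O(u) = 2 - u
55*O(Z(-1, 1)) + V(-7, j(-3, 3)) = 55*(2 - (1/2 + (1/4)*1)) + (12 - 7) = 55*(2 - (1/2 + 1/4)) + 5 = 55*(2 - 1*3/4) + 5 = 55*(2 - 3/4) + 5 = 55*(5/4) + 5 = 275/4 + 5 = 295/4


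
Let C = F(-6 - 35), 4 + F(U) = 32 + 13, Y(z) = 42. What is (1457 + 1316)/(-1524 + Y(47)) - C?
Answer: -63535/1482 ≈ -42.871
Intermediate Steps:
F(U) = 41 (F(U) = -4 + (32 + 13) = -4 + 45 = 41)
C = 41
(1457 + 1316)/(-1524 + Y(47)) - C = (1457 + 1316)/(-1524 + 42) - 1*41 = 2773/(-1482) - 41 = 2773*(-1/1482) - 41 = -2773/1482 - 41 = -63535/1482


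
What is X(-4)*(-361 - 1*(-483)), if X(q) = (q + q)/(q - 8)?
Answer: 244/3 ≈ 81.333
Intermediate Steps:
X(q) = 2*q/(-8 + q) (X(q) = (2*q)/(-8 + q) = 2*q/(-8 + q))
X(-4)*(-361 - 1*(-483)) = (2*(-4)/(-8 - 4))*(-361 - 1*(-483)) = (2*(-4)/(-12))*(-361 + 483) = (2*(-4)*(-1/12))*122 = (⅔)*122 = 244/3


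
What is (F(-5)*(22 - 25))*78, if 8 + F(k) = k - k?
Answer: 1872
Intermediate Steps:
F(k) = -8 (F(k) = -8 + (k - k) = -8 + 0 = -8)
(F(-5)*(22 - 25))*78 = -8*(22 - 25)*78 = -8*(-3)*78 = 24*78 = 1872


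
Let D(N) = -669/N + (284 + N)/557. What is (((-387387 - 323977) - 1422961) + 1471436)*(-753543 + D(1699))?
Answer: 472710883411904085/946343 ≈ 4.9951e+11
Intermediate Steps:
D(N) = 284/557 - 669/N + N/557 (D(N) = -669/N + (284 + N)*(1/557) = -669/N + (284/557 + N/557) = 284/557 - 669/N + N/557)
(((-387387 - 323977) - 1422961) + 1471436)*(-753543 + D(1699)) = (((-387387 - 323977) - 1422961) + 1471436)*(-753543 + (1/557)*(-372633 + 1699*(284 + 1699))/1699) = ((-711364 - 1422961) + 1471436)*(-753543 + (1/557)*(1/1699)*(-372633 + 1699*1983)) = (-2134325 + 1471436)*(-753543 + (1/557)*(1/1699)*(-372633 + 3369117)) = -662889*(-753543 + (1/557)*(1/1699)*2996484) = -662889*(-753543 + 2996484/946343) = -662889*(-713107146765/946343) = 472710883411904085/946343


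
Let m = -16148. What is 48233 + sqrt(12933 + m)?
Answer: 48233 + I*sqrt(3215) ≈ 48233.0 + 56.701*I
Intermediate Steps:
48233 + sqrt(12933 + m) = 48233 + sqrt(12933 - 16148) = 48233 + sqrt(-3215) = 48233 + I*sqrt(3215)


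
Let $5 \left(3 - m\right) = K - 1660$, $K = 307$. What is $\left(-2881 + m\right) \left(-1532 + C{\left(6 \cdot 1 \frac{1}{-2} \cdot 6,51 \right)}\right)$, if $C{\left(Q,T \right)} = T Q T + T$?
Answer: $\frac{629674063}{5} \approx 1.2593 \cdot 10^{8}$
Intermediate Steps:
$C{\left(Q,T \right)} = T + Q T^{2}$ ($C{\left(Q,T \right)} = Q T T + T = Q T^{2} + T = T + Q T^{2}$)
$m = \frac{1368}{5}$ ($m = 3 - \frac{307 - 1660}{5} = 3 - - \frac{1353}{5} = 3 + \frac{1353}{5} = \frac{1368}{5} \approx 273.6$)
$\left(-2881 + m\right) \left(-1532 + C{\left(6 \cdot 1 \frac{1}{-2} \cdot 6,51 \right)}\right) = \left(-2881 + \frac{1368}{5}\right) \left(-1532 + 51 \left(1 + 6 \cdot 1 \frac{1}{-2} \cdot 6 \cdot 51\right)\right) = - \frac{13037 \left(-1532 + 51 \left(1 + 6 \cdot 1 \left(- \frac{1}{2}\right) 6 \cdot 51\right)\right)}{5} = - \frac{13037 \left(-1532 + 51 \left(1 + 6 \left(- \frac{1}{2}\right) 6 \cdot 51\right)\right)}{5} = - \frac{13037 \left(-1532 + 51 \left(1 + \left(-3\right) 6 \cdot 51\right)\right)}{5} = - \frac{13037 \left(-1532 + 51 \left(1 - 918\right)\right)}{5} = - \frac{13037 \left(-1532 + 51 \left(-917\right)\right)}{5} = - \frac{13037 \left(-1532 - 46767\right)}{5} = \left(- \frac{13037}{5}\right) \left(-48299\right) = \frac{629674063}{5}$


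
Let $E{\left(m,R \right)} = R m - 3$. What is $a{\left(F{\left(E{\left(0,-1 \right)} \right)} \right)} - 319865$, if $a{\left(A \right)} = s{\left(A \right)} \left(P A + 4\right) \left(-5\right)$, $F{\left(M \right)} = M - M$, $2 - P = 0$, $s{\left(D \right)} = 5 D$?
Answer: $-319865$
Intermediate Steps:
$P = 2$ ($P = 2 - 0 = 2 + 0 = 2$)
$E{\left(m,R \right)} = -3 + R m$
$F{\left(M \right)} = 0$
$a{\left(A \right)} = - 25 A \left(4 + 2 A\right)$ ($a{\left(A \right)} = 5 A \left(2 A + 4\right) \left(-5\right) = 5 A \left(4 + 2 A\right) \left(-5\right) = - 25 A \left(4 + 2 A\right)$)
$a{\left(F{\left(E{\left(0,-1 \right)} \right)} \right)} - 319865 = \left(-50\right) 0 \left(2 + 0\right) - 319865 = \left(-50\right) 0 \cdot 2 - 319865 = 0 - 319865 = -319865$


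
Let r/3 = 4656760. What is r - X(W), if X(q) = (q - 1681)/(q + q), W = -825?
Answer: 11525479747/825 ≈ 1.3970e+7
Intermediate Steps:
r = 13970280 (r = 3*4656760 = 13970280)
X(q) = (-1681 + q)/(2*q) (X(q) = (-1681 + q)/((2*q)) = (-1681 + q)*(1/(2*q)) = (-1681 + q)/(2*q))
r - X(W) = 13970280 - (-1681 - 825)/(2*(-825)) = 13970280 - (-1)*(-2506)/(2*825) = 13970280 - 1*1253/825 = 13970280 - 1253/825 = 11525479747/825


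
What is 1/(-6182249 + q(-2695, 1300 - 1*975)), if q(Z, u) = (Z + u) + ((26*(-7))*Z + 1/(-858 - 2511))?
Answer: -3369/19183520602 ≈ -1.7562e-7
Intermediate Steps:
q(Z, u) = -1/3369 + u - 181*Z (q(Z, u) = (Z + u) + (-182*Z + 1/(-3369)) = (Z + u) + (-182*Z - 1/3369) = (Z + u) + (-1/3369 - 182*Z) = -1/3369 + u - 181*Z)
1/(-6182249 + q(-2695, 1300 - 1*975)) = 1/(-6182249 + (-1/3369 + (1300 - 1*975) - 181*(-2695))) = 1/(-6182249 + (-1/3369 + (1300 - 975) + 487795)) = 1/(-6182249 + (-1/3369 + 325 + 487795)) = 1/(-6182249 + 1644476279/3369) = 1/(-19183520602/3369) = -3369/19183520602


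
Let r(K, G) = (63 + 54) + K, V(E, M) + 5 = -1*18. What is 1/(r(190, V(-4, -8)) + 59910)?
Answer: 1/60217 ≈ 1.6607e-5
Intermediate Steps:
V(E, M) = -23 (V(E, M) = -5 - 1*18 = -5 - 18 = -23)
r(K, G) = 117 + K
1/(r(190, V(-4, -8)) + 59910) = 1/((117 + 190) + 59910) = 1/(307 + 59910) = 1/60217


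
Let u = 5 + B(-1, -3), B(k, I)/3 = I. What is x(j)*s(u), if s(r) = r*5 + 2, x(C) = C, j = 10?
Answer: -180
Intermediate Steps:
B(k, I) = 3*I
u = -4 (u = 5 + 3*(-3) = 5 - 9 = -4)
s(r) = 2 + 5*r (s(r) = 5*r + 2 = 2 + 5*r)
x(j)*s(u) = 10*(2 + 5*(-4)) = 10*(2 - 20) = 10*(-18) = -180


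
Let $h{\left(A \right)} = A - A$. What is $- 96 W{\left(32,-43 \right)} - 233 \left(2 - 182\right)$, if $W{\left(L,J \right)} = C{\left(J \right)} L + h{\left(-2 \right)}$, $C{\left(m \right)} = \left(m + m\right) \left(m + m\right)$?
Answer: $-22678572$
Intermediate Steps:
$h{\left(A \right)} = 0$
$C{\left(m \right)} = 4 m^{2}$ ($C{\left(m \right)} = 2 m 2 m = 4 m^{2}$)
$W{\left(L,J \right)} = 4 L J^{2}$ ($W{\left(L,J \right)} = 4 J^{2} L + 0 = 4 L J^{2} + 0 = 4 L J^{2}$)
$- 96 W{\left(32,-43 \right)} - 233 \left(2 - 182\right) = - 96 \cdot 4 \cdot 32 \left(-43\right)^{2} - 233 \left(2 - 182\right) = - 96 \cdot 4 \cdot 32 \cdot 1849 - 233 \left(-180\right) = \left(-96\right) 236672 - -41940 = -22720512 + 41940 = -22678572$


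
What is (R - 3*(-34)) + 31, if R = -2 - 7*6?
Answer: 89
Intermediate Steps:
R = -44 (R = -2 - 42 = -44)
(R - 3*(-34)) + 31 = (-44 - 3*(-34)) + 31 = (-44 + 102) + 31 = 58 + 31 = 89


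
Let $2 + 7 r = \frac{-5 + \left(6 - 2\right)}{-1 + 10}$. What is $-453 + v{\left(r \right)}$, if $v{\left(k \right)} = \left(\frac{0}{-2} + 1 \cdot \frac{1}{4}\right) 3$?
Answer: $- \frac{1809}{4} \approx -452.25$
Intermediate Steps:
$r = - \frac{19}{63}$ ($r = - \frac{2}{7} + \frac{\left(-5 + \left(6 - 2\right)\right) \frac{1}{-1 + 10}}{7} = - \frac{2}{7} + \frac{\left(-5 + \left(6 - 2\right)\right) \frac{1}{9}}{7} = - \frac{2}{7} + \frac{\left(-5 + 4\right) \frac{1}{9}}{7} = - \frac{2}{7} + \frac{\left(-1\right) \frac{1}{9}}{7} = - \frac{2}{7} + \frac{1}{7} \left(- \frac{1}{9}\right) = - \frac{2}{7} - \frac{1}{63} = - \frac{19}{63} \approx -0.30159$)
$v{\left(k \right)} = \frac{3}{4}$ ($v{\left(k \right)} = \left(0 \left(- \frac{1}{2}\right) + 1 \cdot \frac{1}{4}\right) 3 = \left(0 + \frac{1}{4}\right) 3 = \frac{1}{4} \cdot 3 = \frac{3}{4}$)
$-453 + v{\left(r \right)} = -453 + \frac{3}{4} = - \frac{1809}{4}$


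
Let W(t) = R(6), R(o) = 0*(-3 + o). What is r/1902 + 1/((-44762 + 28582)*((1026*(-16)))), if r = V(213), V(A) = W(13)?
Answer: 1/265610880 ≈ 3.7649e-9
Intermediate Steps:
R(o) = 0
W(t) = 0
V(A) = 0
r = 0
r/1902 + 1/((-44762 + 28582)*((1026*(-16)))) = 0/1902 + 1/((-44762 + 28582)*((1026*(-16)))) = 0*(1/1902) + 1/(-16180*(-16416)) = 0 - 1/16180*(-1/16416) = 0 + 1/265610880 = 1/265610880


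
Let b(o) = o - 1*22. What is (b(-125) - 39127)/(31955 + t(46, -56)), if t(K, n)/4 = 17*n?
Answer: -39274/28147 ≈ -1.3953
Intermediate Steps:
t(K, n) = 68*n (t(K, n) = 4*(17*n) = 68*n)
b(o) = -22 + o (b(o) = o - 22 = -22 + o)
(b(-125) - 39127)/(31955 + t(46, -56)) = ((-22 - 125) - 39127)/(31955 + 68*(-56)) = (-147 - 39127)/(31955 - 3808) = -39274/28147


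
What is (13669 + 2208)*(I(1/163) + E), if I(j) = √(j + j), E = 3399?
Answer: 53965923 + 15877*√326/163 ≈ 5.3968e+7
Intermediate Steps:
I(j) = √2*√j (I(j) = √(2*j) = √2*√j)
(13669 + 2208)*(I(1/163) + E) = (13669 + 2208)*(√2*√(1/163) + 3399) = 15877*(√2*√(1/163) + 3399) = 15877*(√2*(√163/163) + 3399) = 15877*(√326/163 + 3399) = 15877*(3399 + √326/163) = 53965923 + 15877*√326/163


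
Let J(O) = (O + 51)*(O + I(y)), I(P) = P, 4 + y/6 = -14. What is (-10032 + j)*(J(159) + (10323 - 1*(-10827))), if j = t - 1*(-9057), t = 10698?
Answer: 309774780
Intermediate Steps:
y = -108 (y = -24 + 6*(-14) = -24 - 84 = -108)
J(O) = (-108 + O)*(51 + O) (J(O) = (O + 51)*(O - 108) = (51 + O)*(-108 + O) = (-108 + O)*(51 + O))
j = 19755 (j = 10698 - 1*(-9057) = 10698 + 9057 = 19755)
(-10032 + j)*(J(159) + (10323 - 1*(-10827))) = (-10032 + 19755)*((-5508 + 159**2 - 57*159) + (10323 - 1*(-10827))) = 9723*((-5508 + 25281 - 9063) + (10323 + 10827)) = 9723*(10710 + 21150) = 9723*31860 = 309774780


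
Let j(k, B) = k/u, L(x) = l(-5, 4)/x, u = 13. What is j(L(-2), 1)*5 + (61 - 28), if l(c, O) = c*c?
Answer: 733/26 ≈ 28.192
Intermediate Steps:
l(c, O) = c²
L(x) = 25/x (L(x) = (-5)²/x = 25/x)
j(k, B) = k/13
j(L(-2), 1)*5 + (61 - 28) = ((25/(-2))/13)*5 + (61 - 28) = ((25*(-½))/13)*5 + 33 = ((1/13)*(-25/2))*5 + 33 = -25/26*5 + 33 = -125/26 + 33 = 733/26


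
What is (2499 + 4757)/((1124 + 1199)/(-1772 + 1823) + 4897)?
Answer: 185028/126035 ≈ 1.4681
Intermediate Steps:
(2499 + 4757)/((1124 + 1199)/(-1772 + 1823) + 4897) = 7256/(2323/51 + 4897) = 7256/(252070/51) = 7256*(51/252070) = 185028/126035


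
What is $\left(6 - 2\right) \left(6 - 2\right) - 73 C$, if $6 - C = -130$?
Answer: $-9912$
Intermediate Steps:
$C = 136$ ($C = 6 - -130 = 6 + 130 = 136$)
$\left(6 - 2\right) \left(6 - 2\right) - 73 C = \left(6 - 2\right) \left(6 - 2\right) - 9928 = \left(6 - 2\right) 4 - 9928 = 4 \cdot 4 - 9928 = 16 - 9928 = -9912$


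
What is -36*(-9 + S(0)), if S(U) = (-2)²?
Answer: 180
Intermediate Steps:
S(U) = 4
-36*(-9 + S(0)) = -36*(-9 + 4) = -36*(-5) = 180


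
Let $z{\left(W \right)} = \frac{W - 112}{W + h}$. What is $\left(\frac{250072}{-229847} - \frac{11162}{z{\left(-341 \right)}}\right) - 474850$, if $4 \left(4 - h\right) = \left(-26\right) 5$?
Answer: $- \frac{16741011351043}{34706897} \approx -4.8235 \cdot 10^{5}$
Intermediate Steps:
$h = \frac{73}{2}$ ($h = 4 - \frac{\left(-26\right) 5}{4} = 4 - - \frac{65}{2} = 4 + \frac{65}{2} = \frac{73}{2} \approx 36.5$)
$z{\left(W \right)} = \frac{-112 + W}{\frac{73}{2} + W}$ ($z{\left(W \right)} = \frac{W - 112}{W + \frac{73}{2}} = \frac{-112 + W}{\frac{73}{2} + W}$)
$\left(\frac{250072}{-229847} - \frac{11162}{z{\left(-341 \right)}}\right) - 474850 = \left(\frac{250072}{-229847} - \frac{11162}{2 \frac{1}{73 + 2 \left(-341\right)} \left(-112 - 341\right)}\right) - 474850 = \left(250072 \left(- \frac{1}{229847}\right) - \frac{11162}{2 \frac{1}{73 - 682} \left(-453\right)}\right) - 474850 = \left(- \frac{250072}{229847} - \frac{11162}{2 \frac{1}{-609} \left(-453\right)}\right) - 474850 = \left(- \frac{250072}{229847} - \frac{11162}{2 \left(- \frac{1}{609}\right) \left(-453\right)}\right) - 474850 = \left(- \frac{250072}{229847} - \frac{11162}{\frac{302}{203}}\right) - 474850 = \left(- \frac{250072}{229847} - \frac{1132943}{151}\right) - 474850 = - \frac{260441310593}{34706897} - 474850 = - \frac{16741011351043}{34706897}$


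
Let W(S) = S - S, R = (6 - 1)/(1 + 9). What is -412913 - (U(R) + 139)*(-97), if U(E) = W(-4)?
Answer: -399430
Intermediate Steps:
R = ½ (R = 5/10 = 5*(⅒) = ½ ≈ 0.50000)
W(S) = 0
U(E) = 0
-412913 - (U(R) + 139)*(-97) = -412913 - (0 + 139)*(-97) = -412913 - 139*(-97) = -412913 - 1*(-13483) = -412913 + 13483 = -399430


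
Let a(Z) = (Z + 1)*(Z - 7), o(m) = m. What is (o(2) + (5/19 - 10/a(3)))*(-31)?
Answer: -13609/152 ≈ -89.533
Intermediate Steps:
a(Z) = (1 + Z)*(-7 + Z)
(o(2) + (5/19 - 10/a(3)))*(-31) = (2 + (5/19 - 10/(-7 + 3² - 6*3)))*(-31) = (2 + (5*(1/19) - 10/(-7 + 9 - 18)))*(-31) = (2 + (5/19 - 10/(-16)))*(-31) = (2 + (5/19 - 10*(-1/16)))*(-31) = (2 + (5/19 + 5/8))*(-31) = (2 + 135/152)*(-31) = (439/152)*(-31) = -13609/152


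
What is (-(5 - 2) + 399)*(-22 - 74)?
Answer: -38016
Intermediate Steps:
(-(5 - 2) + 399)*(-22 - 74) = (-1*3 + 399)*(-96) = (-3 + 399)*(-96) = 396*(-96) = -38016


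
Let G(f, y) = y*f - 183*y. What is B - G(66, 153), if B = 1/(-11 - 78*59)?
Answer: 82577312/4613 ≈ 17901.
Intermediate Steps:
B = -1/4613 (B = 1/(-11 - 4602) = 1/(-4613) = -1/4613 ≈ -0.00021678)
G(f, y) = -183*y + f*y (G(f, y) = f*y - 183*y = -183*y + f*y)
B - G(66, 153) = -1/4613 - 153*(-183 + 66) = -1/4613 - 153*(-117) = -1/4613 - 1*(-17901) = -1/4613 + 17901 = 82577312/4613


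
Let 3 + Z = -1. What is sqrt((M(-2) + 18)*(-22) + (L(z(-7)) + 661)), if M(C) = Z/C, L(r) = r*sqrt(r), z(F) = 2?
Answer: sqrt(221 + 2*sqrt(2)) ≈ 14.961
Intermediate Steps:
Z = -4 (Z = -3 - 1 = -4)
L(r) = r**(3/2)
M(C) = -4/C
sqrt((M(-2) + 18)*(-22) + (L(z(-7)) + 661)) = sqrt((-4/(-2) + 18)*(-22) + (2**(3/2) + 661)) = sqrt((-4*(-1/2) + 18)*(-22) + (2*sqrt(2) + 661)) = sqrt((2 + 18)*(-22) + (661 + 2*sqrt(2))) = sqrt(20*(-22) + (661 + 2*sqrt(2))) = sqrt(-440 + (661 + 2*sqrt(2))) = sqrt(221 + 2*sqrt(2))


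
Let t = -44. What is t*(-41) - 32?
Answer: 1772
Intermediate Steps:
t*(-41) - 32 = -44*(-41) - 32 = 1804 - 32 = 1772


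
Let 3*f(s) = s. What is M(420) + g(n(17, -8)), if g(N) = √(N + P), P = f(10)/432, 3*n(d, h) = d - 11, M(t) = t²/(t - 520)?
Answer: -1764 + √2602/36 ≈ -1762.6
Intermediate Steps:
M(t) = t²/(-520 + t)
n(d, h) = -11/3 + d/3 (n(d, h) = (d - 11)/3 = (-11 + d)/3 = -11/3 + d/3)
f(s) = s/3
P = 5/648 (P = ((⅓)*10)/432 = (10/3)*(1/432) = 5/648 ≈ 0.0077161)
g(N) = √(5/648 + N) (g(N) = √(N + 5/648) = √(5/648 + N))
M(420) + g(n(17, -8)) = 420²/(-520 + 420) + √(10 + 1296*(-11/3 + (⅓)*17))/36 = 176400/(-100) + √(10 + 1296*(-11/3 + 17/3))/36 = 176400*(-1/100) + √(10 + 1296*2)/36 = -1764 + √(10 + 2592)/36 = -1764 + √2602/36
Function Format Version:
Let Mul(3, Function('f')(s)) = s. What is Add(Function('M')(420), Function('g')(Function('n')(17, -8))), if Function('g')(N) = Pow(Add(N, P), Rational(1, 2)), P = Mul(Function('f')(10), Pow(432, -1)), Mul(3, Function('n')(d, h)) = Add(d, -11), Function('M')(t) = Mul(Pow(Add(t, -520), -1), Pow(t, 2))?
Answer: Add(-1764, Mul(Rational(1, 36), Pow(2602, Rational(1, 2)))) ≈ -1762.6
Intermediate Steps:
Function('M')(t) = Mul(Pow(t, 2), Pow(Add(-520, t), -1)) (Function('M')(t) = Mul(Pow(Add(-520, t), -1), Pow(t, 2)) = Mul(Pow(t, 2), Pow(Add(-520, t), -1)))
Function('n')(d, h) = Add(Rational(-11, 3), Mul(Rational(1, 3), d)) (Function('n')(d, h) = Mul(Rational(1, 3), Add(d, -11)) = Mul(Rational(1, 3), Add(-11, d)) = Add(Rational(-11, 3), Mul(Rational(1, 3), d)))
Function('f')(s) = Mul(Rational(1, 3), s)
P = Rational(5, 648) (P = Mul(Mul(Rational(1, 3), 10), Pow(432, -1)) = Mul(Rational(10, 3), Rational(1, 432)) = Rational(5, 648) ≈ 0.0077161)
Function('g')(N) = Pow(Add(Rational(5, 648), N), Rational(1, 2)) (Function('g')(N) = Pow(Add(N, Rational(5, 648)), Rational(1, 2)) = Pow(Add(Rational(5, 648), N), Rational(1, 2)))
Add(Function('M')(420), Function('g')(Function('n')(17, -8))) = Add(Mul(Pow(420, 2), Pow(Add(-520, 420), -1)), Mul(Rational(1, 36), Pow(Add(10, Mul(1296, Add(Rational(-11, 3), Mul(Rational(1, 3), 17)))), Rational(1, 2)))) = Add(Mul(176400, Pow(-100, -1)), Mul(Rational(1, 36), Pow(Add(10, Mul(1296, Add(Rational(-11, 3), Rational(17, 3)))), Rational(1, 2)))) = Add(Mul(176400, Rational(-1, 100)), Mul(Rational(1, 36), Pow(Add(10, Mul(1296, 2)), Rational(1, 2)))) = Add(-1764, Mul(Rational(1, 36), Pow(Add(10, 2592), Rational(1, 2)))) = Add(-1764, Mul(Rational(1, 36), Pow(2602, Rational(1, 2))))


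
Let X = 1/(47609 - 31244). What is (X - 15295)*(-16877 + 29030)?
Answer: -1013976132374/5455 ≈ -1.8588e+8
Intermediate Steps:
X = 1/16365 ≈ 6.1106e-5
(X - 15295)*(-16877 + 29030) = (1/16365 - 15295)*(-16877 + 29030) = -250302674/16365*12153 = -1013976132374/5455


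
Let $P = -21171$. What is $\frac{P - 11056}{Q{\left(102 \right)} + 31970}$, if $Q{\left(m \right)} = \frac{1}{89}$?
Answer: $- \frac{2868203}{2845331} \approx -1.008$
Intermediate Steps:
$Q{\left(m \right)} = \frac{1}{89}$
$\frac{P - 11056}{Q{\left(102 \right)} + 31970} = \frac{-21171 - 11056}{\frac{1}{89} + 31970} = - \frac{32227}{\frac{2845331}{89}} = \left(-32227\right) \frac{89}{2845331} = - \frac{2868203}{2845331}$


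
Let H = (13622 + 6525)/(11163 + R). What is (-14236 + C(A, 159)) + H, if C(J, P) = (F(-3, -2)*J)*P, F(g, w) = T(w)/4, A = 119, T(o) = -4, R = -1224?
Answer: -329527276/9939 ≈ -33155.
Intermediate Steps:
F(g, w) = -1 (F(g, w) = -4/4 = -4*¼ = -1)
H = 20147/9939 (H = (13622 + 6525)/(11163 - 1224) = 20147/9939 ≈ 2.0271)
C(J, P) = -J*P (C(J, P) = (-J)*P = -J*P)
(-14236 + C(A, 159)) + H = (-14236 - 1*119*159) + 20147/9939 = (-14236 - 18921) + 20147/9939 = -33157 + 20147/9939 = -329527276/9939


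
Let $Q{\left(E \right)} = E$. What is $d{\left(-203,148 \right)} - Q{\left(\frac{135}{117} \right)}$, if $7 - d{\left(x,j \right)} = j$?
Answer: $- \frac{1848}{13} \approx -142.15$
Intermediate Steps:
$d{\left(x,j \right)} = 7 - j$
$d{\left(-203,148 \right)} - Q{\left(\frac{135}{117} \right)} = \left(7 - 148\right) - \frac{135}{117} = \left(7 - 148\right) - 135 \cdot \frac{1}{117} = -141 - \frac{15}{13} = - \frac{1848}{13}$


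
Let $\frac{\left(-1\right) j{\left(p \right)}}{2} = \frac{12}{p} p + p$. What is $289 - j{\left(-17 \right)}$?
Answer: $279$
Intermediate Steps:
$j{\left(p \right)} = -24 - 2 p$ ($j{\left(p \right)} = - 2 \left(\frac{12}{p} p + p\right) = - 2 \left(12 + p\right) = -24 - 2 p$)
$289 - j{\left(-17 \right)} = 289 - \left(-24 - -34\right) = 289 - \left(-24 + 34\right) = 289 - 10 = 279$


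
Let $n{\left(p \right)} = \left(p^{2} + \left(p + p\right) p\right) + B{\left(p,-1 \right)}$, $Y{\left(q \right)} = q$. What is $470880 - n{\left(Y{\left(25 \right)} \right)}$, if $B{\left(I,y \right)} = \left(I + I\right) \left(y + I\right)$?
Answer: $467805$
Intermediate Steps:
$B{\left(I,y \right)} = 2 I \left(I + y\right)$
$n{\left(p \right)} = 3 p^{2} + 2 p \left(-1 + p\right)$ ($n{\left(p \right)} = \left(p^{2} + \left(p + p\right) p\right) + 2 p \left(p - 1\right) = \left(p^{2} + 2 p p\right) + 2 p \left(-1 + p\right) = \left(p^{2} + 2 p^{2}\right) + 2 p \left(-1 + p\right) = 3 p^{2} + 2 p \left(-1 + p\right)$)
$470880 - n{\left(Y{\left(25 \right)} \right)} = 470880 - 25 \left(-2 + 5 \cdot 25\right) = 470880 - 25 \left(-2 + 125\right) = 470880 - 25 \cdot 123 = 470880 - 3075 = 467805$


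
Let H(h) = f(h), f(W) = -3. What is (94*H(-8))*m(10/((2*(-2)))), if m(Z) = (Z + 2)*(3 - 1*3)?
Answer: 0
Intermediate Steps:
H(h) = -3
m(Z) = 0 (m(Z) = (2 + Z)*(3 - 3) = (2 + Z)*0 = 0)
(94*H(-8))*m(10/((2*(-2)))) = (94*(-3))*0 = -282*0 = 0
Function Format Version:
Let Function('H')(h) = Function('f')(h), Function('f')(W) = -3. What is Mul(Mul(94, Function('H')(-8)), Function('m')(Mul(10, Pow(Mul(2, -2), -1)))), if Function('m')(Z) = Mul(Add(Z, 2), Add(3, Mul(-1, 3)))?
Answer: 0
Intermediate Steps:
Function('H')(h) = -3
Function('m')(Z) = 0 (Function('m')(Z) = Mul(Add(2, Z), Add(3, -3)) = Mul(Add(2, Z), 0) = 0)
Mul(Mul(94, Function('H')(-8)), Function('m')(Mul(10, Pow(Mul(2, -2), -1)))) = Mul(Mul(94, -3), 0) = Mul(-282, 0) = 0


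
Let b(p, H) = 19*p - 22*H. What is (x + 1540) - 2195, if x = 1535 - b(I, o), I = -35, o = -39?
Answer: 687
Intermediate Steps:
b(p, H) = -22*H + 19*p
x = 1342 (x = 1535 - (-22*(-39) + 19*(-35)) = 1535 - (858 - 665) = 1535 - 1*193 = 1535 - 193 = 1342)
(x + 1540) - 2195 = (1342 + 1540) - 2195 = 2882 - 2195 = 687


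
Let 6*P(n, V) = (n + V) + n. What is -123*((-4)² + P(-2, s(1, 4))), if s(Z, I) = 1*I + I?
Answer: -2050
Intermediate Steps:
s(Z, I) = 2*I (s(Z, I) = I + I = 2*I)
P(n, V) = n/3 + V/6 (P(n, V) = ((n + V) + n)/6 = ((V + n) + n)/6 = (V + 2*n)/6 = n/3 + V/6)
-123*((-4)² + P(-2, s(1, 4))) = -123*((-4)² + ((⅓)*(-2) + (2*4)/6)) = -123*(16 + (-⅔ + (⅙)*8)) = -123*(16 + (-⅔ + 4/3)) = -123*(16 + ⅔) = -123*50/3 = -2050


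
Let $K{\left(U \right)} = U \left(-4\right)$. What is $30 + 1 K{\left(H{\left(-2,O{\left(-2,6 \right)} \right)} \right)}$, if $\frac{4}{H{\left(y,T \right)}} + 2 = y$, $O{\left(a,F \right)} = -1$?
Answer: $34$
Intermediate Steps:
$H{\left(y,T \right)} = \frac{4}{-2 + y}$
$K{\left(U \right)} = - 4 U$
$30 + 1 K{\left(H{\left(-2,O{\left(-2,6 \right)} \right)} \right)} = 30 + 1 \left(- 4 \frac{4}{-2 - 2}\right) = 30 + 1 \left(- 4 \frac{4}{-4}\right) = 30 + 1 \left(- 4 \cdot 4 \left(- \frac{1}{4}\right)\right) = 30 + 1 \left(\left(-4\right) \left(-1\right)\right) = 30 + 1 \cdot 4 = 30 + 4 = 34$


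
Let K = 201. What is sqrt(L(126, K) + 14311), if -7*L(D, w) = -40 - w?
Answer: sqrt(702926)/7 ≈ 119.77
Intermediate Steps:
L(D, w) = 40/7 + w/7 (L(D, w) = -(-40 - w)/7 = 40/7 + w/7)
sqrt(L(126, K) + 14311) = sqrt((40/7 + (1/7)*201) + 14311) = sqrt((40/7 + 201/7) + 14311) = sqrt(241/7 + 14311) = sqrt(100418/7) = sqrt(702926)/7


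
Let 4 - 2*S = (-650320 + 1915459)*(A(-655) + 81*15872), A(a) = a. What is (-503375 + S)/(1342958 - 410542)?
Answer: -1625675523549/1864832 ≈ -8.7175e+5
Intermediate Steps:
S = -1625674516799/2 (S = 2 - (-650320 + 1915459)*(-655 + 81*15872)/2 = 2 - 1265139*(-655 + 1285632)/2 = 2 - 1265139*1284977/2 = 2 - ½*1625674516803 = 2 - 1625674516803/2 = -1625674516799/2 ≈ -8.1284e+11)
(-503375 + S)/(1342958 - 410542) = (-503375 - 1625674516799/2)/(1342958 - 410542) = -1625675523549/2/932416 = -1625675523549/2*1/932416 = -1625675523549/1864832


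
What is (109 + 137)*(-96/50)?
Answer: -11808/25 ≈ -472.32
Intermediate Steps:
(109 + 137)*(-96/50) = 246*(-96*1/50) = 246*(-48/25) = -11808/25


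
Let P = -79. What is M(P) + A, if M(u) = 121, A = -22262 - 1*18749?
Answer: -40890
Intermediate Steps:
A = -41011 (A = -22262 - 18749 = -41011)
M(P) + A = 121 - 41011 = -40890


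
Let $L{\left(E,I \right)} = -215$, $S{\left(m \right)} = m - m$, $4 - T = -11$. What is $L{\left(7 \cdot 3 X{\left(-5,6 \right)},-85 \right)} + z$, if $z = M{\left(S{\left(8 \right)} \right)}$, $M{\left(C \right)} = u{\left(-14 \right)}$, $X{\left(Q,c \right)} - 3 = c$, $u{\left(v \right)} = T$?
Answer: $-200$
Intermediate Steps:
$T = 15$ ($T = 4 - -11 = 4 + 11 = 15$)
$S{\left(m \right)} = 0$
$u{\left(v \right)} = 15$
$X{\left(Q,c \right)} = 3 + c$
$M{\left(C \right)} = 15$
$z = 15$
$L{\left(7 \cdot 3 X{\left(-5,6 \right)},-85 \right)} + z = -215 + 15 = -200$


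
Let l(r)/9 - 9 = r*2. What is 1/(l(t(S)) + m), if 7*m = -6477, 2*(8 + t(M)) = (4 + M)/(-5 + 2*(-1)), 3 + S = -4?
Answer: -7/6891 ≈ -0.0010158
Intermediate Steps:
S = -7 (S = -3 - 4 = -7)
t(M) = -58/7 - M/14 (t(M) = -8 + ((4 + M)/(-5 + 2*(-1)))/2 = -8 + ((4 + M)/(-5 - 2))/2 = -8 + ((4 + M)/(-7))/2 = -8 + ((4 + M)*(-⅐))/2 = -8 + (-4/7 - M/7)/2 = -8 + (-2/7 - M/14) = -58/7 - M/14)
m = -6477/7 (m = (⅐)*(-6477) = -6477/7 ≈ -925.29)
l(r) = 81 + 18*r (l(r) = 81 + 9*(r*2) = 81 + 9*(2*r) = 81 + 18*r)
1/(l(t(S)) + m) = 1/((81 + 18*(-58/7 - 1/14*(-7))) - 6477/7) = 1/((81 + 18*(-58/7 + ½)) - 6477/7) = 1/((81 + 18*(-109/14)) - 6477/7) = 1/((81 - 981/7) - 6477/7) = 1/(-414/7 - 6477/7) = 1/(-6891/7) = -7/6891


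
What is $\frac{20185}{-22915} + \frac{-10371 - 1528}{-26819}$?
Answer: $- \frac{53735186}{122911477} \approx -0.43719$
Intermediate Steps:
$\frac{20185}{-22915} + \frac{-10371 - 1528}{-26819} = 20185 \left(- \frac{1}{22915}\right) - - \frac{11899}{26819} = - \frac{4037}{4583} + \frac{11899}{26819} = - \frac{53735186}{122911477}$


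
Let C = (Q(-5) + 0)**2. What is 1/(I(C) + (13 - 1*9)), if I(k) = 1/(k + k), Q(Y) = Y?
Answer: 50/201 ≈ 0.24876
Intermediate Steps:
C = 25 (C = (-5 + 0)**2 = (-5)**2 = 25)
I(k) = 1/(2*k)
1/(I(C) + (13 - 1*9)) = 1/((1/2)/25 + (13 - 1*9)) = 1/((1/2)*(1/25) + (13 - 9)) = 1/(1/50 + 4) = 1/(201/50) = 50/201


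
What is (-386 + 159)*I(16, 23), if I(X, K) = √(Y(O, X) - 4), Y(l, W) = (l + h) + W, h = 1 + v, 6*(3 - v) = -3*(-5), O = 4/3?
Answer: -227*√534/6 ≈ -874.27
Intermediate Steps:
O = 4/3 (O = 4*(⅓) = 4/3 ≈ 1.3333)
v = ½ (v = 3 - (-1)*(-5)/2 = 3 - ⅙*15 = 3 - 5/2 = ½ ≈ 0.50000)
h = 3/2 (h = 1 + ½ = 3/2 ≈ 1.5000)
Y(l, W) = 3/2 + W + l (Y(l, W) = (l + 3/2) + W = (3/2 + l) + W = 3/2 + W + l)
I(X, K) = √(-7/6 + X) (I(X, K) = √((3/2 + X + 4/3) - 4) = √((17/6 + X) - 4) = √(-7/6 + X))
(-386 + 159)*I(16, 23) = (-386 + 159)*(√(-42 + 36*16)/6) = -227*√(-42 + 576)/6 = -227*√534/6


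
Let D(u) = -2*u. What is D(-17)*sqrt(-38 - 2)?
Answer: 68*I*sqrt(10) ≈ 215.03*I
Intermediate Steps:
D(-17)*sqrt(-38 - 2) = (-2*(-17))*sqrt(-38 - 2) = 34*sqrt(-40) = 34*(2*I*sqrt(10)) = 68*I*sqrt(10)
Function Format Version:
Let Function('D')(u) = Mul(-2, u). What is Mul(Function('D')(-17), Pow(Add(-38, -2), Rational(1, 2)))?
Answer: Mul(68, I, Pow(10, Rational(1, 2))) ≈ Mul(215.03, I)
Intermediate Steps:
Mul(Function('D')(-17), Pow(Add(-38, -2), Rational(1, 2))) = Mul(Mul(-2, -17), Pow(Add(-38, -2), Rational(1, 2))) = Mul(34, Pow(-40, Rational(1, 2))) = Mul(34, Mul(2, I, Pow(10, Rational(1, 2)))) = Mul(68, I, Pow(10, Rational(1, 2)))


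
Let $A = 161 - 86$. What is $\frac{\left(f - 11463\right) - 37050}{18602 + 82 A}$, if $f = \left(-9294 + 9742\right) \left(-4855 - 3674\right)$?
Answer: $- \frac{3869505}{24752} \approx -156.33$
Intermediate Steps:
$f = -3820992$ ($f = 448 \left(-8529\right) = -3820992$)
$A = 75$ ($A = 161 - 86 = 75$)
$\frac{\left(f - 11463\right) - 37050}{18602 + 82 A} = \frac{\left(-3820992 - 11463\right) - 37050}{18602 + 82 \cdot 75} = \frac{-3832455 - 37050}{18602 + 6150} = \frac{-3832455 - 37050}{24752} = \left(-3869505\right) \frac{1}{24752} = - \frac{3869505}{24752}$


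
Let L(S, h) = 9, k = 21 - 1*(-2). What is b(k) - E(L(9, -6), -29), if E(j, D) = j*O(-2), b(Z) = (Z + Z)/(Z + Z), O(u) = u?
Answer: 19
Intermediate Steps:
k = 23 (k = 21 + 2 = 23)
b(Z) = 1 (b(Z) = (2*Z)/((2*Z)) = (2*Z)*(1/(2*Z)) = 1)
E(j, D) = -2*j (E(j, D) = j*(-2) = -2*j)
b(k) - E(L(9, -6), -29) = 1 - (-2)*9 = 1 - 1*(-18) = 1 + 18 = 19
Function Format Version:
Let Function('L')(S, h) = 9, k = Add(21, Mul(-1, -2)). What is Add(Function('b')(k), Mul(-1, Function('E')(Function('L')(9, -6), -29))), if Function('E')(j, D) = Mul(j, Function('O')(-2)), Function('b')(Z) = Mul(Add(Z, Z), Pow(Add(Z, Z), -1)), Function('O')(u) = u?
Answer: 19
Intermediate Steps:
k = 23 (k = Add(21, 2) = 23)
Function('b')(Z) = 1 (Function('b')(Z) = Mul(Mul(2, Z), Pow(Mul(2, Z), -1)) = Mul(Mul(2, Z), Mul(Rational(1, 2), Pow(Z, -1))) = 1)
Function('E')(j, D) = Mul(-2, j) (Function('E')(j, D) = Mul(j, -2) = Mul(-2, j))
Add(Function('b')(k), Mul(-1, Function('E')(Function('L')(9, -6), -29))) = Add(1, Mul(-1, Mul(-2, 9))) = Add(1, Mul(-1, -18)) = Add(1, 18) = 19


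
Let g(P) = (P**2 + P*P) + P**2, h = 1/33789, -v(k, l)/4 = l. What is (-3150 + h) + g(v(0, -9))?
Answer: 24936283/33789 ≈ 738.00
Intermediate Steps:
v(k, l) = -4*l
h = 1/33789 ≈ 2.9595e-5
g(P) = 3*P**2 (g(P) = (P**2 + P**2) + P**2 = 2*P**2 + P**2 = 3*P**2)
(-3150 + h) + g(v(0, -9)) = (-3150 + 1/33789) + 3*(-4*(-9))**2 = -106435349/33789 + 3*36**2 = -106435349/33789 + 3*1296 = -106435349/33789 + 3888 = 24936283/33789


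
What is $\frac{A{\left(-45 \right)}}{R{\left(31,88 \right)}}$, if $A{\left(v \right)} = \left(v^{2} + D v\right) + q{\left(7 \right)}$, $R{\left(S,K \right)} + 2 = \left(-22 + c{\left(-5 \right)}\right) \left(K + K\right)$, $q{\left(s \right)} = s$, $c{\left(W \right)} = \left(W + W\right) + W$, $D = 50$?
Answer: $\frac{109}{3257} \approx 0.033466$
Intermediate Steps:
$c{\left(W \right)} = 3 W$ ($c{\left(W \right)} = 2 W + W = 3 W$)
$R{\left(S,K \right)} = -2 - 74 K$ ($R{\left(S,K \right)} = -2 + \left(-22 + 3 \left(-5\right)\right) \left(K + K\right) = -2 + \left(-22 - 15\right) 2 K = -2 - 37 \cdot 2 K = -2 - 74 K$)
$A{\left(v \right)} = 7 + v^{2} + 50 v$ ($A{\left(v \right)} = \left(v^{2} + 50 v\right) + 7 = 7 + v^{2} + 50 v$)
$\frac{A{\left(-45 \right)}}{R{\left(31,88 \right)}} = \frac{7 + \left(-45\right)^{2} + 50 \left(-45\right)}{-2 - 6512} = \frac{7 + 2025 - 2250}{-2 - 6512} = - \frac{218}{-6514} = \left(-218\right) \left(- \frac{1}{6514}\right) = \frac{109}{3257}$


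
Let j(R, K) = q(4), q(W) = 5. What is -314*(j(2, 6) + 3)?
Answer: -2512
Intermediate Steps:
j(R, K) = 5
-314*(j(2, 6) + 3) = -314*(5 + 3) = -314*8 = -2512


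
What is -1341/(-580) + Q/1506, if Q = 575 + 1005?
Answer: 1467973/436740 ≈ 3.3612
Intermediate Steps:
Q = 1580
-1341/(-580) + Q/1506 = -1341/(-580) + 1580/1506 = -1341*(-1/580) + 1580*(1/1506) = 1341/580 + 790/753 = 1467973/436740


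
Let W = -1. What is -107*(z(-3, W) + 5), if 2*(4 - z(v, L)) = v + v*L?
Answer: -963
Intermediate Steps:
z(v, L) = 4 - v/2 - L*v/2 (z(v, L) = 4 - (v + v*L)/2 = 4 - (v + L*v)/2 = 4 + (-v/2 - L*v/2) = 4 - v/2 - L*v/2)
-107*(z(-3, W) + 5) = -107*((4 - ½*(-3) - ½*(-1)*(-3)) + 5) = -107*((4 + 3/2 - 3/2) + 5) = -107*(4 + 5) = -107*9 = -963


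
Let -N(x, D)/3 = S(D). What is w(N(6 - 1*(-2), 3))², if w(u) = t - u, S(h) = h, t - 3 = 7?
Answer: 361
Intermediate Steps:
t = 10 (t = 3 + 7 = 10)
N(x, D) = -3*D
w(u) = 10 - u
w(N(6 - 1*(-2), 3))² = (10 - (-3)*3)² = (10 - 1*(-9))² = (10 + 9)² = 19² = 361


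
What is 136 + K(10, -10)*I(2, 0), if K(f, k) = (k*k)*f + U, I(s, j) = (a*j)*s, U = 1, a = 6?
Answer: 136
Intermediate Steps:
I(s, j) = 6*j*s (I(s, j) = (6*j)*s = 6*j*s)
K(f, k) = 1 + f*k² (K(f, k) = (k*k)*f + 1 = k²*f + 1 = f*k² + 1 = 1 + f*k²)
136 + K(10, -10)*I(2, 0) = 136 + (1 + 10*(-10)²)*(6*0*2) = 136 + (1 + 10*100)*0 = 136 + (1 + 1000)*0 = 136 + 1001*0 = 136 + 0 = 136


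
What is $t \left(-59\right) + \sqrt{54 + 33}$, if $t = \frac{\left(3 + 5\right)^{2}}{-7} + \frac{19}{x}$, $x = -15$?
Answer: $\frac{64487}{105} + \sqrt{87} \approx 623.49$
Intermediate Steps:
$t = - \frac{1093}{105}$ ($t = \frac{\left(3 + 5\right)^{2}}{-7} + \frac{19}{-15} = 8^{2} \left(- \frac{1}{7}\right) + 19 \left(- \frac{1}{15}\right) = 64 \left(- \frac{1}{7}\right) - \frac{19}{15} = - \frac{64}{7} - \frac{19}{15} = - \frac{1093}{105} \approx -10.41$)
$t \left(-59\right) + \sqrt{54 + 33} = \left(- \frac{1093}{105}\right) \left(-59\right) + \sqrt{54 + 33} = \frac{64487}{105} + \sqrt{87}$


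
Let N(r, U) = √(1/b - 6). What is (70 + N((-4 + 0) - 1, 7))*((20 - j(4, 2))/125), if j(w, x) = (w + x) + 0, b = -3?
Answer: 196/25 + 14*I*√57/375 ≈ 7.84 + 0.28186*I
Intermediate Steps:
j(w, x) = w + x
N(r, U) = I*√57/3 (N(r, U) = √(1/(-3) - 6) = √(-⅓ - 6) = √(-19/3) = I*√57/3)
(70 + N((-4 + 0) - 1, 7))*((20 - j(4, 2))/125) = (70 + I*√57/3)*((20 - (4 + 2))/125) = (70 + I*√57/3)*((20 - 1*6)*(1/125)) = (70 + I*√57/3)*((20 - 6)*(1/125)) = (70 + I*√57/3)*(14*(1/125)) = (70 + I*√57/3)*(14/125) = 196/25 + 14*I*√57/375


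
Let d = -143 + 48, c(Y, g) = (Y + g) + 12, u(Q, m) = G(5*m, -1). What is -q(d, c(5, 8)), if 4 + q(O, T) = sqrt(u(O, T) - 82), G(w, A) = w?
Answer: 4 - sqrt(43) ≈ -2.5574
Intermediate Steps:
u(Q, m) = 5*m
c(Y, g) = 12 + Y + g
d = -95
q(O, T) = -4 + sqrt(-82 + 5*T) (q(O, T) = -4 + sqrt(5*T - 82) = -4 + sqrt(-82 + 5*T))
-q(d, c(5, 8)) = -(-4 + sqrt(-82 + 5*(12 + 5 + 8))) = -(-4 + sqrt(-82 + 5*25)) = -(-4 + sqrt(-82 + 125)) = -(-4 + sqrt(43)) = 4 - sqrt(43)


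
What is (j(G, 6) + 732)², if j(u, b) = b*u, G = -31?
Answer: 298116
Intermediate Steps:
(j(G, 6) + 732)² = (6*(-31) + 732)² = (-186 + 732)² = 546² = 298116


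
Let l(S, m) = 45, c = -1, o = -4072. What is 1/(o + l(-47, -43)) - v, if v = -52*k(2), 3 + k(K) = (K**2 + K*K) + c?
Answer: 837615/4027 ≈ 208.00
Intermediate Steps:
k(K) = -4 + 2*K**2 (k(K) = -3 + ((K**2 + K*K) - 1) = -3 + ((K**2 + K**2) - 1) = -3 + (2*K**2 - 1) = -3 + (-1 + 2*K**2) = -4 + 2*K**2)
v = -208 (v = -52*(-4 + 2*2**2) = -52*(-4 + 2*4) = -52*(-4 + 8) = -52*4 = -208)
1/(o + l(-47, -43)) - v = 1/(-4072 + 45) - 1*(-208) = 1/(-4027) + 208 = -1/4027 + 208 = 837615/4027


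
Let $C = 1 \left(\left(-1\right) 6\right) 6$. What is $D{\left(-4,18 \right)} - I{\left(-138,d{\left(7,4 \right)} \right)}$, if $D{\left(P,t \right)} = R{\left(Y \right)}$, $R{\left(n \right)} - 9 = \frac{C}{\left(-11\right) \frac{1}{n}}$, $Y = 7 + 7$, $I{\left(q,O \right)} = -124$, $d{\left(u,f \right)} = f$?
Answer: $\frac{1967}{11} \approx 178.82$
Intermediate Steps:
$C = -36$ ($C = 1 \left(-6\right) 6 = \left(-6\right) 6 = -36$)
$Y = 14$
$R{\left(n \right)} = 9 + \frac{36 n}{11}$ ($R{\left(n \right)} = 9 - \frac{36}{\left(-11\right) \frac{1}{n}} = 9 - 36 \left(- \frac{n}{11}\right) = 9 + \frac{36 n}{11}$)
$D{\left(P,t \right)} = \frac{603}{11}$ ($D{\left(P,t \right)} = 9 + \frac{36}{11} \cdot 14 = 9 + \frac{504}{11} = \frac{603}{11}$)
$D{\left(-4,18 \right)} - I{\left(-138,d{\left(7,4 \right)} \right)} = \frac{603}{11} - -124 = \frac{603}{11} + 124 = \frac{1967}{11}$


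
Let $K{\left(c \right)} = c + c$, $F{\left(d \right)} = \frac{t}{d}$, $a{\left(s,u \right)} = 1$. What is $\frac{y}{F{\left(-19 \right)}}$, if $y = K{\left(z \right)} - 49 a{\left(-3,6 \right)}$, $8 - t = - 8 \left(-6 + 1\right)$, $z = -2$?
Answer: $- \frac{1007}{32} \approx -31.469$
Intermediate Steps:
$t = -32$ ($t = 8 - - 8 \left(-6 + 1\right) = 8 - \left(-8\right) \left(-5\right) = 8 - 40 = -32$)
$F{\left(d \right)} = - \frac{32}{d}$
$K{\left(c \right)} = 2 c$
$y = -53$ ($y = 2 \left(-2\right) - 49 = -4 - 49 = -53$)
$\frac{y}{F{\left(-19 \right)}} = - \frac{53}{\left(-32\right) \frac{1}{-19}} = - \frac{53}{\left(-32\right) \left(- \frac{1}{19}\right)} = - \frac{53}{\frac{32}{19}} = \left(-53\right) \frac{19}{32} = - \frac{1007}{32}$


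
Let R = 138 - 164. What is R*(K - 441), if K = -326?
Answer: 19942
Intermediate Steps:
R = -26
R*(K - 441) = -26*(-326 - 441) = -26*(-767) = 19942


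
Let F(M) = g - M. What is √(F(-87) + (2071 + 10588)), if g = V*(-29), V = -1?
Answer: 5*√511 ≈ 113.03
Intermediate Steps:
g = 29 (g = -1*(-29) = 29)
F(M) = 29 - M
√(F(-87) + (2071 + 10588)) = √((29 - 1*(-87)) + (2071 + 10588)) = √((29 + 87) + 12659) = √(116 + 12659) = √12775 = 5*√511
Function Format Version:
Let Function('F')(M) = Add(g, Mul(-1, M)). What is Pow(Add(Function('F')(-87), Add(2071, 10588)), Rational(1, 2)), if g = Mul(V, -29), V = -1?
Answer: Mul(5, Pow(511, Rational(1, 2))) ≈ 113.03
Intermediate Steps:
g = 29 (g = Mul(-1, -29) = 29)
Function('F')(M) = Add(29, Mul(-1, M))
Pow(Add(Function('F')(-87), Add(2071, 10588)), Rational(1, 2)) = Pow(Add(Add(29, Mul(-1, -87)), Add(2071, 10588)), Rational(1, 2)) = Pow(Add(Add(29, 87), 12659), Rational(1, 2)) = Pow(Add(116, 12659), Rational(1, 2)) = Pow(12775, Rational(1, 2)) = Mul(5, Pow(511, Rational(1, 2)))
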